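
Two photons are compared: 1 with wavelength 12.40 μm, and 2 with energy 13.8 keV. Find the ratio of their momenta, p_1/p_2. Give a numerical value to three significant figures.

7.25 × 10^-6

p_1 = 5.344 × 10^-29 kg·m/s (from wavelength = 12.40 μm, via p = h/λ).
p_2 = 7.375 × 10^-24 kg·m/s (from energy = 13.8 keV, via p = E/c).
Ratio = 5.344 × 10^-29 / 7.375 × 10^-24 = 7.25 × 10^-6.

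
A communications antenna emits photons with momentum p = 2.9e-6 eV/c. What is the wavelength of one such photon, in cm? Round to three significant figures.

42.8 cm

Take h = 6.62607015e-34 J·s, c = 2.99792458e8 m/s, 1 eV = 1.602176634e-19 J.
In SI units: p = 2.9e-6 eV/c = 1.5498e-33 kg·m/s.
For a photon λ = h/p, so λ = 0.4275 m.
Converting to cm: λ = 42.75 cm ≈ 42.8 cm.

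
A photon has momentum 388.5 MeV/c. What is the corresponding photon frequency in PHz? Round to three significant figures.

9.39e7 PHz

Convert to SI: p = 388.5 MeV/c = 2.0763e-19 kg·m/s.
For a photon f = pc/h, so f = 9.394e22 Hz.
Converting to PHz: f = 9.394e7 PHz ≈ 9.39e7 PHz.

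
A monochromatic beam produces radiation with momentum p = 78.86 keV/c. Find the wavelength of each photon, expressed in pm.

15.7 pm

Use h = 6.62607015e-34 J·s, c = 2.99792458e8 m/s, 1 eV = 1.602176634e-19 J.
In SI units: p = 78.86 keV/c = 4.2145e-23 kg·m/s.
Since λ = h/p for a photon, λ = 1.572e-11 m.
Converting to pm: λ = 15.72 pm ≈ 15.7 pm.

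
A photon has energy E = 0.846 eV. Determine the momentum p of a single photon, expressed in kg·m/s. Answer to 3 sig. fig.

Take c = 2.99792458e8 m/s, 1 eV = 1.602176634e-19 J.
Convert to SI: E = 0.846 eV = 1.3554e-19 J.
For a photon p = E/c, so p = 4.521e-28 kg·m/s.
So p ≈ 4.52e-28 kg·m/s.

4.52e-28 kg·m/s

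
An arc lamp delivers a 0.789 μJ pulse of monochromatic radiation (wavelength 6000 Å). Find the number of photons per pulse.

2.38·10^12 photons

Per-photon energy: E = 3.311·10^-19 J (from wavelength = 6000 Å).
N = E_total / E_photon = 7.89·10^-7 J / 3.311·10^-19 J = 2.38·10^12.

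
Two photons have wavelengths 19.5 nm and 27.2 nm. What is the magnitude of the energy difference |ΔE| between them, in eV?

18.0 eV

Using E = hc/λ: E₁ = 1.019 × 10^-17 J, E₂ = 7.303 × 10^-18 J.
|ΔE| = |1.019 × 10^-17 − 7.303 × 10^-18| = 2.88 × 10^-18 J = 18.0 eV.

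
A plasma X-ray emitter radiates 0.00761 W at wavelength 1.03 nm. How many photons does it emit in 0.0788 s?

3.11e12 photons

Total energy: E_total = P·t = 0.00761 × 0.0788 = 5.997e-4 J.
Per-photon energy: E = 1.929e-16 J.
N = E_total / E_photon = 3.11e12.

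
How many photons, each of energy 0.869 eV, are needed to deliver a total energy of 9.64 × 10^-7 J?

Per-photon energy: E = 1.392 × 10^-19 J (from energy = 0.869 eV).
N = E_total / E_photon = 9.64 × 10^-7 J / 1.392 × 10^-19 J = 6.92 × 10^12.

6.92 × 10^12 photons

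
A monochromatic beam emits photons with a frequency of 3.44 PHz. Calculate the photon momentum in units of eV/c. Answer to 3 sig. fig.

Use h = 6.62607015e-34 J·s, c = 2.99792458e8 m/s, 1 eV = 1.602176634e-19 J.
Convert to SI: f = 3.44 PHz = 3.44e15 Hz.
The photon relation is p = hf/c, giving p = 7.603e-27 kg·m/s.
Converting to eV/c: p = 14.23 eV/c ≈ 14.2 eV/c.

14.2 eV/c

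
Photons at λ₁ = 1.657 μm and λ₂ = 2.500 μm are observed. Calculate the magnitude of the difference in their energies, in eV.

Using E = hc/λ: E₁ = 1.1988·10^-19 J, E₂ = 7.9458·10^-20 J.
|ΔE| = |1.1988·10^-19 − 7.9458·10^-20| = 4.04·10^-20 J = 0.252 eV.

0.252 eV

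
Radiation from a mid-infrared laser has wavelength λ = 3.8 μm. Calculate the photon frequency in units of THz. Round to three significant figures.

78.9 THz

(c = 2.99792458 × 10^8 m/s.)
First convert: λ = 3.8 μm = 3.8 × 10^-6 m.
Apply f = c/λ: f = 7.889 × 10^13 Hz.
Converting to THz: f = 78.89 THz ≈ 78.9 THz.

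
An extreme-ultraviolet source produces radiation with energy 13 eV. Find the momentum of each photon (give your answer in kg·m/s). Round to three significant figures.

6.95e-27 kg·m/s

First convert: E = 13 eV = 2.0828e-18 J.
The photon relation is p = E/c, giving p = 6.948e-27 kg·m/s.
So p ≈ 6.95e-27 kg·m/s.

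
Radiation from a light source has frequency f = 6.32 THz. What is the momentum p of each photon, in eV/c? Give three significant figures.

0.0261 eV/c

In SI units: f = 6.32 THz = 6.32 × 10^12 Hz.
Apply p = hf/c: p = 1.397 × 10^-29 kg·m/s.
Converting to eV/c: p = 0.02614 eV/c ≈ 0.0261 eV/c.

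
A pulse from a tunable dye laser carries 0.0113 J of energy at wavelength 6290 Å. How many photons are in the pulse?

Per-photon energy: E = 3.158e-19 J (from wavelength = 6290 Å).
N = E_total / E_photon = 0.0113 J / 3.158e-19 J = 3.58e16.

3.58e16 photons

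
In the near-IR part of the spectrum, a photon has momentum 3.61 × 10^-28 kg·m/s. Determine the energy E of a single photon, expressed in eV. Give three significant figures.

Use c = 2.99792458 × 10^8 m/s, 1 eV = 1.602176634 × 10^-19 J.
Apply E = pc: E = 1.082 × 10^-19 J.
Converting to eV: E = 0.6755 eV ≈ 0.675 eV.

0.675 eV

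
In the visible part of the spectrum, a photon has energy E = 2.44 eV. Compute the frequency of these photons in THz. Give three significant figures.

Convert to SI: E = 2.44 eV = 3.9093e-19 J.
Apply f = E/h: f = 5.900e14 Hz.
Converting to THz: f = 590.0 THz ≈ 590 THz.

590 THz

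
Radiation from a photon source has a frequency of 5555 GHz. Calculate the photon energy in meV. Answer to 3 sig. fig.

23.0 meV

Use h = 6.62607015·10^-34 J·s, 1 eV = 1.602176634·10^-19 J.
In SI units: f = 5555 GHz = 5.555·10^12 Hz.
The photon relation is E = hf, giving E = 3.681·10^-21 J.
Converting to meV: E = 22.97 meV ≈ 23.0 meV.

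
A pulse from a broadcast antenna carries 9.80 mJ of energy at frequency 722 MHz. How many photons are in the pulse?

Per-photon energy: E = 4.784 × 10^-25 J (from frequency = 722 MHz).
N = E_total / E_photon = 0.00980 J / 4.784 × 10^-25 J = 2.05 × 10^22.

2.05 × 10^22 photons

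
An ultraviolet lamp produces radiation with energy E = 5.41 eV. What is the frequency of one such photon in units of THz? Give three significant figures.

1310 THz

Take h = 6.62607015 × 10^-34 J·s, 1 eV = 1.602176634 × 10^-19 J.
First convert: E = 5.41 eV = 8.6678 × 10^-19 J.
The photon relation is f = E/h, giving f = 1.308 × 10^15 Hz.
Converting to THz: f = 1308 THz ≈ 1310 THz.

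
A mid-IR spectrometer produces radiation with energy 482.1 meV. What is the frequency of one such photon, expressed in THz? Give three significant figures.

117 THz

Take h = 6.62607015e-34 J·s, 1 eV = 1.602176634e-19 J.
In SI units: E = 482.1 meV = 7.7241e-20 J.
For a photon f = E/h, so f = 1.166e14 Hz.
Converting to THz: f = 116.6 THz ≈ 117 THz.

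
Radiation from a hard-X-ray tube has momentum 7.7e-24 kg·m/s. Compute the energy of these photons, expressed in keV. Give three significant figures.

14.4 keV

Take c = 2.99792458e8 m/s, 1 eV = 1.602176634e-19 J.
Apply E = pc: E = 2.308e-15 J.
Converting to keV: E = 14.41 keV ≈ 14.4 keV.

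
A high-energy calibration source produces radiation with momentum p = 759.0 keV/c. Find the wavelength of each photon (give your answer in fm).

Take h = 6.62607015 × 10^-34 J·s, c = 2.99792458 × 10^8 m/s, 1 eV = 1.602176634 × 10^-19 J.
First convert: p = 759.0 keV/c = 4.0563 × 10^-22 kg·m/s.
The photon relation is λ = h/p, giving λ = 1.634 × 10^-12 m.
Converting to fm: λ = 1634 fm ≈ 1630 fm.

1630 fm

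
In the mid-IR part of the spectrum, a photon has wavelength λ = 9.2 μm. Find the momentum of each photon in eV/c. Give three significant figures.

0.135 eV/c

Use h = 6.62607015 × 10^-34 J·s, c = 2.99792458 × 10^8 m/s, 1 eV = 1.602176634 × 10^-19 J.
In SI units: λ = 9.2 μm = 9.2 × 10^-6 m.
Apply p = h/λ: p = 7.202 × 10^-29 kg·m/s.
Converting to eV/c: p = 0.1348 eV/c ≈ 0.135 eV/c.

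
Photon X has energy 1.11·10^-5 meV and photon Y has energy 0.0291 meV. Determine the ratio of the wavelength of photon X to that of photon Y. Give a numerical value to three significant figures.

λ_X = 111.7 m (from energy = 1.11·10^-5 meV, via λ = hc/E).
λ_Y = 0.04261 m (from energy = 0.0291 meV, via λ = hc/E).
Ratio = 111.7 / 0.04261 = 2620.

2620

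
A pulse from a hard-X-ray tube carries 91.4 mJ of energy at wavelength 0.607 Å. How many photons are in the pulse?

2.79 × 10^13 photons

Per-photon energy: E = 3.273 × 10^-15 J (from wavelength = 0.607 Å).
N = E_total / E_photon = 0.0914 J / 3.273 × 10^-15 J = 2.79 × 10^13.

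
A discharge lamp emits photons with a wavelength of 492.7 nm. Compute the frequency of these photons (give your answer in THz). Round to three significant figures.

608 THz

(c = 2.99792458e8 m/s.)
Convert to SI: λ = 492.7 nm = 4.927e-7 m.
For a photon f = c/λ, so f = 6.085e14 Hz.
Converting to THz: f = 608.5 THz ≈ 608 THz.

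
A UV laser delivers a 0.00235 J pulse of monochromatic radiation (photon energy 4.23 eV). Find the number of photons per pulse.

3.47 × 10^15 photons

Per-photon energy: E = 6.777 × 10^-19 J (from energy = 4.23 eV).
N = E_total / E_photon = 0.00235 J / 6.777 × 10^-19 J = 3.47 × 10^15.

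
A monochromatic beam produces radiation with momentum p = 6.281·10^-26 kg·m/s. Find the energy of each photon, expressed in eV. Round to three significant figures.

118 eV

Since E = pc for a photon, E = 1.883·10^-17 J.
Converting to eV: E = 117.5 eV ≈ 118 eV.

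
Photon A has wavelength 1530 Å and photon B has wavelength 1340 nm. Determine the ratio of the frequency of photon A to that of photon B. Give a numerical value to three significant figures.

f_A = 1.959e15 Hz (from wavelength = 1530 Å, via f = c/λ).
f_B = 2.237e14 Hz (from wavelength = 1340 nm, via f = c/λ).
Ratio = 1.959e15 / 2.237e14 = 8.76.

8.76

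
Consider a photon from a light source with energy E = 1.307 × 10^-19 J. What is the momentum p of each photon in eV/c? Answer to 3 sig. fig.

0.816 eV/c

For a photon p = E/c, so p = 4.360 × 10^-28 kg·m/s.
Converting to eV/c: p = 0.8158 eV/c ≈ 0.816 eV/c.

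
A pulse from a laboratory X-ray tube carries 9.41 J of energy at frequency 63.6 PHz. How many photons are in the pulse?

2.23 × 10^17 photons

Per-photon energy: E = 4.214 × 10^-17 J (from frequency = 63.6 PHz).
N = E_total / E_photon = 9.41 J / 4.214 × 10^-17 J = 2.23 × 10^17.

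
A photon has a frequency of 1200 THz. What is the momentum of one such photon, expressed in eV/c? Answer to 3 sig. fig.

Use h = 6.62607015·10^-34 J·s, c = 2.99792458·10^8 m/s, 1 eV = 1.602176634·10^-19 J.
Convert to SI: f = 1200 THz = 1.2·10^15 Hz.
Apply p = hf/c: p = 2.652·10^-27 kg·m/s.
Converting to eV/c: p = 4.963 eV/c ≈ 4.96 eV/c.

4.96 eV/c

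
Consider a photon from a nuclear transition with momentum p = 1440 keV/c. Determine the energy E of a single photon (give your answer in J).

Take c = 2.99792458 × 10^8 m/s, 1 eV = 1.602176634 × 10^-19 J.
In SI units: p = 1440 keV/c = 7.6958 × 10^-22 kg·m/s.
Since E = pc for a photon, E = 2.307 × 10^-13 J.
So E ≈ 2.31 × 10^-13 J.

2.31 × 10^-13 J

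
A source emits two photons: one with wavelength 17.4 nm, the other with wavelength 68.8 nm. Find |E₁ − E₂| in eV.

Using E = hc/λ: E₁ = 1.142e-17 J, E₂ = 2.887e-18 J.
|ΔE| = |1.142e-17 − 2.887e-18| = 8.53e-18 J = 53.2 eV.

53.2 eV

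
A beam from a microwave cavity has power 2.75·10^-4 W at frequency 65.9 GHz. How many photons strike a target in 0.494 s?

Total energy: E_total = P·t = 2.75·10^-4 × 0.494 = 1.358·10^-4 J.
Per-photon energy: E = 4.367·10^-23 J.
N = E_total / E_photon = 3.11·10^18.

3.11·10^18 photons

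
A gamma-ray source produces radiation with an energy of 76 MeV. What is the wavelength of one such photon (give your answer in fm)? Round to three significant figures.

First convert: E = 76 MeV = 1.2177·10^-11 J.
Apply λ = hc/E: λ = 1.631·10^-14 m.
Converting to fm: λ = 16.31 fm ≈ 16.3 fm.

16.3 fm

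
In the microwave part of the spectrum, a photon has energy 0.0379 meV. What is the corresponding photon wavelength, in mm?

Convert to SI: E = 0.0379 meV = 6.0722e-24 J.
Since λ = hc/E for a photon, λ = 0.03271 m.
Converting to mm: λ = 32.71 mm ≈ 32.7 mm.

32.7 mm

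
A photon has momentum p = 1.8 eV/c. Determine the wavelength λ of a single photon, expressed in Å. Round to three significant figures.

6890 Å

Use h = 6.62607015·10^-34 J·s, c = 2.99792458·10^8 m/s, 1 eV = 1.602176634·10^-19 J.
In SI units: p = 1.8 eV/c = 9.6197·10^-28 kg·m/s.
Since λ = h/p for a photon, λ = 6.888·10^-7 m.
Converting to Å: λ = 6888 Å ≈ 6890 Å.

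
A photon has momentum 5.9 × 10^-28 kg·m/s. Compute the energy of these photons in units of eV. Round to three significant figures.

Use c = 2.99792458 × 10^8 m/s, 1 eV = 1.602176634 × 10^-19 J.
Since E = pc for a photon, E = 1.769 × 10^-19 J.
Converting to eV: E = 1.104 eV ≈ 1.10 eV.

1.10 eV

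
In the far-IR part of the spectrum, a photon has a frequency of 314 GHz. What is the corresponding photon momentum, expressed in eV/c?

1.30·10^-3 eV/c

In SI units: f = 314 GHz = 3.14·10^11 Hz.
For a photon p = hf/c, so p = 6.940·10^-31 kg·m/s.
Converting to eV/c: p = 0.001299 eV/c ≈ 1.30·10^-3 eV/c.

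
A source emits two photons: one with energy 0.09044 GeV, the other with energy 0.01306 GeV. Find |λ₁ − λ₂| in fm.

81.2 fm

Using λ = hc/E: λ₁ = 1.3709e-14 m, λ₂ = 9.4934e-14 m.
|Δλ| = |1.3709e-14 − 9.4934e-14| = 8.12e-14 m = 81.2 fm.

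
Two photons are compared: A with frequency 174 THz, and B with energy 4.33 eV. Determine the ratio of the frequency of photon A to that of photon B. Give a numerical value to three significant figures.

f_A = 1.740 × 10^14 Hz (from frequency = 174 THz, via f given directly).
f_B = 1.047 × 10^15 Hz (from energy = 4.33 eV, via f = E/h).
Ratio = 1.740 × 10^14 / 1.047 × 10^15 = 0.166.

0.166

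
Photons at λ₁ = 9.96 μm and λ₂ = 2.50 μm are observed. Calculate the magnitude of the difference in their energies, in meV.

371 meV

Using E = hc/λ: E₁ = 1.994e-20 J, E₂ = 7.946e-20 J.
|ΔE| = |1.994e-20 − 7.946e-20| = 5.95e-20 J = 371 meV.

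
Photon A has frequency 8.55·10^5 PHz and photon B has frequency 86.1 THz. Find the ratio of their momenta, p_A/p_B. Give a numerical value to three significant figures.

9.93·10^6

p_A = 1.890·10^-21 kg·m/s (from frequency = 8.55·10^5 PHz, via p = hf/c).
p_B = 1.903·10^-28 kg·m/s (from frequency = 86.1 THz, via p = hf/c).
Ratio = 1.890·10^-21 / 1.903·10^-28 = 9.93·10^6.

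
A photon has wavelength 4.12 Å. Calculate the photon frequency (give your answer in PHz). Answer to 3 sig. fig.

In SI units: λ = 4.12 Å = 4.12e-10 m.
The photon relation is f = c/λ, giving f = 7.277e17 Hz.
Converting to PHz: f = 727.7 PHz ≈ 728 PHz.

728 PHz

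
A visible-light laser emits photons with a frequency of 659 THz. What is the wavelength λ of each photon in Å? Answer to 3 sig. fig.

4550 Å

In SI units: f = 659 THz = 6.59e14 Hz.
Apply λ = c/f: λ = 4.549e-7 m.
Converting to Å: λ = 4549 Å ≈ 4550 Å.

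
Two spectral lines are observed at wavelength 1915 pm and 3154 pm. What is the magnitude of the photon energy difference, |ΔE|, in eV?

254 eV

Using E = hc/λ: E₁ = 1.0373e-16 J, E₂ = 6.2982e-17 J.
|ΔE| = |1.0373e-16 − 6.2982e-17| = 4.07e-17 J = 254 eV.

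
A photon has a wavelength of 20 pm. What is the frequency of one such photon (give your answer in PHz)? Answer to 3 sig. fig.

1.50·10^4 PHz

Take c = 2.99792458·10^8 m/s.
In SI units: λ = 20 pm = 2.0·10^-11 m.
For a photon f = c/λ, so f = 1.499·10^19 Hz.
Converting to PHz: f = 14990 PHz ≈ 1.50·10^4 PHz.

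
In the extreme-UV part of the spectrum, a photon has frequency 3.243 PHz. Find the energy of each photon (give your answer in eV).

13.4 eV

First convert: f = 3.243 PHz = 3.243 × 10^15 Hz.
For a photon E = hf, so E = 2.149 × 10^-18 J.
Converting to eV: E = 13.41 eV ≈ 13.4 eV.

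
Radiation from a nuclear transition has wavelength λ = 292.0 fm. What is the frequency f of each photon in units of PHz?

Convert to SI: λ = 292.0 fm = 2.920·10^-13 m.
Apply f = c/λ: f = 1.027·10^21 Hz.
Converting to PHz: f = 1.027·10^6 PHz ≈ 1.03·10^6 PHz.

1.03·10^6 PHz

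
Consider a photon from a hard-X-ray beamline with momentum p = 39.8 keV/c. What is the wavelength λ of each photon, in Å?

Convert to SI: p = 39.8 keV/c = 2.1270 × 10^-23 kg·m/s.
The photon relation is λ = h/p, giving λ = 3.115 × 10^-11 m.
Converting to Å: λ = 0.3115 Å ≈ 0.312 Å.

0.312 Å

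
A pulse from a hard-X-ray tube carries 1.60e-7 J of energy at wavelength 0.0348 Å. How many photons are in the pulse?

Per-photon energy: E = 5.708e-14 J (from wavelength = 0.0348 Å).
N = E_total / E_photon = 1.60e-7 J / 5.708e-14 J = 2.80e6.

2.80e6 photons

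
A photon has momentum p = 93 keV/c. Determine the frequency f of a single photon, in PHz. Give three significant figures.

(h = 6.62607015 × 10^-34 J·s, c = 2.99792458 × 10^8 m/s, 1 eV = 1.602176634 × 10^-19 J.)
Convert to SI: p = 93 keV/c = 4.9702 × 10^-23 kg·m/s.
Apply f = pc/h: f = 2.249 × 10^19 Hz.
Converting to PHz: f = 22490 PHz ≈ 2.25 × 10^4 PHz.

2.25 × 10^4 PHz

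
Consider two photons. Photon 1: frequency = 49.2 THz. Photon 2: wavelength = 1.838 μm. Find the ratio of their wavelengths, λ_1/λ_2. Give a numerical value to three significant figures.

3.32

λ_1 = 6.093e-6 m (from frequency = 49.2 THz, via λ = c/f).
λ_2 = 1.838e-6 m (from wavelength = 1.838 μm, via λ given directly).
Ratio = 6.093e-6 / 1.838e-6 = 3.32.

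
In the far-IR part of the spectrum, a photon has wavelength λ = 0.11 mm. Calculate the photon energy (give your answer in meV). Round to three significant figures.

11.3 meV

(h = 6.62607015·10^-34 J·s, c = 2.99792458·10^8 m/s, 1 eV = 1.602176634·10^-19 J.)
First convert: λ = 0.11 mm = 1.1·10^-4 m.
Since E = hc/λ for a photon, E = 1.806·10^-21 J.
Converting to meV: E = 11.27 meV ≈ 11.3 meV.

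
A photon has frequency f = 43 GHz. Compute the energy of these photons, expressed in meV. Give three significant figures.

Convert to SI: f = 43 GHz = 4.3·10^10 Hz.
Apply E = hf: E = 2.849·10^-23 J.
Converting to meV: E = 0.1778 meV ≈ 0.178 meV.

0.178 meV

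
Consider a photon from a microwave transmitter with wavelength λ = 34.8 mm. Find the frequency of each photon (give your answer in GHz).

Convert to SI: λ = 34.8 mm = 0.0348 m.
The photon relation is f = c/λ, giving f = 8.615e9 Hz.
Converting to GHz: f = 8.615 GHz ≈ 8.61 GHz.

8.61 GHz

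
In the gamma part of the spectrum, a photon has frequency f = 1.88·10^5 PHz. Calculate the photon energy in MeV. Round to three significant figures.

First convert: f = 1.88·10^5 PHz = 1.88·10^20 Hz.
The photon relation is E = hf, giving E = 1.246·10^-13 J.
Converting to MeV: E = 0.7775 MeV ≈ 0.778 MeV.

0.778 MeV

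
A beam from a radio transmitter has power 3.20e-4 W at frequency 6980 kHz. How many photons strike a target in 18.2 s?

1.26e24 photons

Total energy: E_total = P·t = 3.20e-4 × 18.2 = 0.005824 J.
Per-photon energy: E = 4.625e-27 J.
N = E_total / E_photon = 1.26e24.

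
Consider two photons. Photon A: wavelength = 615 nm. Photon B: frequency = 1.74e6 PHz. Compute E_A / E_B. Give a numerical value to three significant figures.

E_A = 3.230e-19 J (from wavelength = 615 nm, via E = hc/λ).
E_B = 1.153e-12 J (from frequency = 1.74e6 PHz, via E = hf).
Ratio = 3.230e-19 / 1.153e-12 = 2.80e-7.

2.80e-7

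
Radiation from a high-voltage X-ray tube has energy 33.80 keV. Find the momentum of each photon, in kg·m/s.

1.81 × 10^-23 kg·m/s

First convert: E = 33.80 keV = 5.4154 × 10^-15 J.
Apply p = E/c: p = 1.806 × 10^-23 kg·m/s.
So p ≈ 1.81 × 10^-23 kg·m/s.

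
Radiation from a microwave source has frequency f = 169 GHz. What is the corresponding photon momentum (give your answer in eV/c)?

6.99e-4 eV/c

In SI units: f = 169 GHz = 1.69e11 Hz.
The photon relation is p = hf/c, giving p = 3.735e-31 kg·m/s.
Converting to eV/c: p = 6.989e-4 eV/c ≈ 6.99e-4 eV/c.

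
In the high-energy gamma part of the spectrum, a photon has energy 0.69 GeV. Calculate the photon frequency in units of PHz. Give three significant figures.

1.67 × 10^8 PHz

(h = 6.62607015 × 10^-34 J·s, 1 eV = 1.602176634 × 10^-19 J.)
First convert: E = 0.69 GeV = 1.1055 × 10^-10 J.
Since f = E/h for a photon, f = 1.668 × 10^23 Hz.
Converting to PHz: f = 1.668 × 10^8 PHz ≈ 1.67 × 10^8 PHz.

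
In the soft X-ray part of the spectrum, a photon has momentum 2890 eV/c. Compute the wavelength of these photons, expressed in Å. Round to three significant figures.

4.29 Å

First convert: p = 2890 eV/c = 1.5445 × 10^-24 kg·m/s.
Apply λ = h/p: λ = 4.290 × 10^-10 m.
Converting to Å: λ = 4.290 Å ≈ 4.29 Å.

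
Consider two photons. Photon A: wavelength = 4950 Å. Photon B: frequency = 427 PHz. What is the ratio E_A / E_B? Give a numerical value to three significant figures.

1.42e-3

E_A = 4.013e-19 J (from wavelength = 4950 Å, via E = hc/λ).
E_B = 2.829e-16 J (from frequency = 427 PHz, via E = hf).
Ratio = 4.013e-19 / 2.829e-16 = 1.42e-3.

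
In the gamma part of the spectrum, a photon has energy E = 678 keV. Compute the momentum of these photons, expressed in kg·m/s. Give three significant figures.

3.62e-22 kg·m/s

First convert: E = 678 keV = 1.0863e-13 J.
Since p = E/c for a photon, p = 3.623e-22 kg·m/s.
So p ≈ 3.62e-22 kg·m/s.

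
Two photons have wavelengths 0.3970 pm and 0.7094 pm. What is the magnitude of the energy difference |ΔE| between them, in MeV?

1.38 MeV

Using E = hc/λ: E₁ = 5.0036 × 10^-13 J, E₂ = 2.8002 × 10^-13 J.
|ΔE| = |5.0036 × 10^-13 − 2.8002 × 10^-13| = 2.20 × 10^-13 J = 1.38 MeV.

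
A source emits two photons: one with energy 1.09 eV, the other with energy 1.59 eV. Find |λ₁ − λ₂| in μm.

0.358 μm

Using λ = hc/E: λ₁ = 1.137e-6 m, λ₂ = 7.798e-7 m.
|Δλ| = |1.137e-6 − 7.798e-7| = 3.58e-7 m = 0.358 μm.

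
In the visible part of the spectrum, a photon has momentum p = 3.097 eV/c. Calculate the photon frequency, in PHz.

In SI units: p = 3.097 eV/c = 1.6551 × 10^-27 kg·m/s.
The photon relation is f = pc/h, giving f = 7.489 × 10^14 Hz.
Converting to PHz: f = 0.7489 PHz ≈ 0.749 PHz.

0.749 PHz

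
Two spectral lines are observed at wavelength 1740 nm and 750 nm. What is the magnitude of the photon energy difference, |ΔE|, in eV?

Using E = hc/λ: E₁ = 1.142e-19 J, E₂ = 2.649e-19 J.
|ΔE| = |1.142e-19 − 2.649e-19| = 1.51e-19 J = 0.941 eV.

0.941 eV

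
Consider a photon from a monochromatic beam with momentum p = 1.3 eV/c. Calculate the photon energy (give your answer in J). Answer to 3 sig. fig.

2.08 × 10^-19 J

Use c = 2.99792458 × 10^8 m/s, 1 eV = 1.602176634 × 10^-19 J.
First convert: p = 1.3 eV/c = 6.9476 × 10^-28 kg·m/s.
Apply E = pc: E = 2.083 × 10^-19 J.
So E ≈ 2.08 × 10^-19 J.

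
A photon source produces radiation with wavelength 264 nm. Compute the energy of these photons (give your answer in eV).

4.70 eV

First convert: λ = 264 nm = 2.64 × 10^-7 m.
For a photon E = hc/λ, so E = 7.524 × 10^-19 J.
Converting to eV: E = 4.696 eV ≈ 4.70 eV.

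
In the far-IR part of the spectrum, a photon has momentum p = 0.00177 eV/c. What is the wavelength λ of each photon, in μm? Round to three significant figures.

700 μm

(h = 6.62607015 × 10^-34 J·s, c = 2.99792458 × 10^8 m/s, 1 eV = 1.602176634 × 10^-19 J.)
In SI units: p = 0.00177 eV/c = 9.4594 × 10^-31 kg·m/s.
The photon relation is λ = h/p, giving λ = 7.005 × 10^-4 m.
Converting to μm: λ = 700.5 μm ≈ 700 μm.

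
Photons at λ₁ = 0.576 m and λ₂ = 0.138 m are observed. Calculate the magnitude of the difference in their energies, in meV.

6.83 × 10^-3 meV

Using E = hc/λ: E₁ = 3.449 × 10^-25 J, E₂ = 1.439 × 10^-24 J.
|ΔE| = |3.449 × 10^-25 − 1.439 × 10^-24| = 1.09 × 10^-24 J = 6.83 × 10^-3 meV.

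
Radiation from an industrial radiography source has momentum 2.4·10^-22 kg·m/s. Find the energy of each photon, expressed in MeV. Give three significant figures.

0.449 MeV

Apply E = pc: E = 7.195·10^-14 J.
Converting to MeV: E = 0.4491 MeV ≈ 0.449 MeV.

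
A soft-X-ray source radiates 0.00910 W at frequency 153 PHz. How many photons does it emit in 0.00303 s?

Total energy: E_total = P·t = 0.00910 × 0.00303 = 2.757 × 10^-5 J.
Per-photon energy: E = 1.014 × 10^-16 J.
N = E_total / E_photon = 2.72 × 10^11.

2.72 × 10^11 photons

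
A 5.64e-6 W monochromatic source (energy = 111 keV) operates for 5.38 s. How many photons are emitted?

1.71e9 photons

Total energy: E_total = P·t = 5.64e-6 × 5.38 = 3.034e-5 J.
Per-photon energy: E = 1.778e-14 J.
N = E_total / E_photon = 1.71e9.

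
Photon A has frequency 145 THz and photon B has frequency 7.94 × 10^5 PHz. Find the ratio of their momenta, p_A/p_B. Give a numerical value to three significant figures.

p_A = 3.205 × 10^-28 kg·m/s (from frequency = 145 THz, via p = hf/c).
p_B = 1.755 × 10^-21 kg·m/s (from frequency = 7.94 × 10^5 PHz, via p = hf/c).
Ratio = 3.205 × 10^-28 / 1.755 × 10^-21 = 1.83 × 10^-7.

1.83 × 10^-7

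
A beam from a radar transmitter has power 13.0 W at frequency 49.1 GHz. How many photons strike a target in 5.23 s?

2.09e24 photons

Total energy: E_total = P·t = 13.0 × 5.23 = 67.99 J.
Per-photon energy: E = 3.253e-23 J.
N = E_total / E_photon = 2.09e24.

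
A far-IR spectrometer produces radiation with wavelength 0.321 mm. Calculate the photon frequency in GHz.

Use c = 2.99792458 × 10^8 m/s.
Convert to SI: λ = 0.321 mm = 3.21 × 10^-4 m.
Since f = c/λ for a photon, f = 9.339 × 10^11 Hz.
Converting to GHz: f = 933.9 GHz ≈ 934 GHz.

934 GHz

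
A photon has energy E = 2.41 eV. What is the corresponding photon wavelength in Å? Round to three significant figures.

In SI units: E = 2.41 eV = 3.8612e-19 J.
The photon relation is λ = hc/E, giving λ = 5.145e-7 m.
Converting to Å: λ = 5145 Å ≈ 5140 Å.

5140 Å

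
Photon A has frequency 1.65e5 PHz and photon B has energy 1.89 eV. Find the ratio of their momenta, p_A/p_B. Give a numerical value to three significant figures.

3.61e5

p_A = 3.647e-22 kg·m/s (from frequency = 1.65e5 PHz, via p = hf/c).
p_B = 1.010e-27 kg·m/s (from energy = 1.89 eV, via p = E/c).
Ratio = 3.647e-22 / 1.010e-27 = 3.61e5.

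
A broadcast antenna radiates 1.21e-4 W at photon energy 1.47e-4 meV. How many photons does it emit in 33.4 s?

1.72e23 photons

Total energy: E_total = P·t = 1.21e-4 × 33.4 = 0.004041 J.
Per-photon energy: E = 2.355e-26 J.
N = E_total / E_photon = 1.72e23.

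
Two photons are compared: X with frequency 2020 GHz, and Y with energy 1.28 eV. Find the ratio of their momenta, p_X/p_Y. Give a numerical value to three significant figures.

p_X = 4.465 × 10^-30 kg·m/s (from frequency = 2020 GHz, via p = hf/c).
p_Y = 6.841 × 10^-28 kg·m/s (from energy = 1.28 eV, via p = E/c).
Ratio = 4.465 × 10^-30 / 6.841 × 10^-28 = 6.53 × 10^-3.

6.53 × 10^-3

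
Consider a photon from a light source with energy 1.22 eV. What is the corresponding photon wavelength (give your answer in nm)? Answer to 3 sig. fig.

1020 nm

Use h = 6.62607015 × 10^-34 J·s, c = 2.99792458 × 10^8 m/s, 1 eV = 1.602176634 × 10^-19 J.
In SI units: E = 1.22 eV = 1.9547 × 10^-19 J.
Since λ = hc/E for a photon, λ = 1.016 × 10^-6 m.
Converting to nm: λ = 1016 nm ≈ 1020 nm.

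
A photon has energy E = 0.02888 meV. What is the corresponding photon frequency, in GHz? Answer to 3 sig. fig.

In SI units: E = 0.02888 meV = 4.6271 × 10^-24 J.
Apply f = E/h: f = 6.983 × 10^9 Hz.
Converting to GHz: f = 6.983 GHz ≈ 6.98 GHz.

6.98 GHz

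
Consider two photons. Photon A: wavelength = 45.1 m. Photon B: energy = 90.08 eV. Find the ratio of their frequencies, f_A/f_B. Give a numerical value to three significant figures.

3.05e-10

f_A = 6.647e6 Hz (from wavelength = 45.1 m, via f = c/λ).
f_B = 2.178e16 Hz (from energy = 90.08 eV, via f = E/h).
Ratio = 6.647e6 / 2.178e16 = 3.05e-10.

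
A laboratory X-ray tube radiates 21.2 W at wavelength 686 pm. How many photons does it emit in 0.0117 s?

8.57e14 photons

Total energy: E_total = P·t = 21.2 × 0.0117 = 0.2480 J.
Per-photon energy: E = 2.896e-16 J.
N = E_total / E_photon = 8.57e14.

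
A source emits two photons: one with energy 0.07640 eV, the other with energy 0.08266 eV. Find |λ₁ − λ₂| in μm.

Using λ = hc/E: λ₁ = 1.6228 × 10^-5 m, λ₂ = 1.4999 × 10^-5 m.
|Δλ| = |1.6228 × 10^-5 − 1.4999 × 10^-5| = 1.23 × 10^-6 m = 1.23 μm.

1.23 μm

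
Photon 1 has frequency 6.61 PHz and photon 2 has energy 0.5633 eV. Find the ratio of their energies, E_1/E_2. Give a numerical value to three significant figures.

48.5

E_1 = 4.380 × 10^-18 J (from frequency = 6.61 PHz, via E = hf).
E_2 = 9.025 × 10^-20 J (from energy = 0.5633 eV, via E given directly).
Ratio = 4.380 × 10^-18 / 9.025 × 10^-20 = 48.5.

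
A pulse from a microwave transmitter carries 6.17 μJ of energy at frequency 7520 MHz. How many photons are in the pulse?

Per-photon energy: E = 4.983 × 10^-24 J (from frequency = 7520 MHz).
N = E_total / E_photon = 6.17 × 10^-6 J / 4.983 × 10^-24 J = 1.24 × 10^18.

1.24 × 10^18 photons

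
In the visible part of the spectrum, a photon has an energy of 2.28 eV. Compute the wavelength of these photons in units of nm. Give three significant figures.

Convert to SI: E = 2.28 eV = 3.6530e-19 J.
For a photon λ = hc/E, so λ = 5.438e-7 m.
Converting to nm: λ = 543.8 nm ≈ 544 nm.

544 nm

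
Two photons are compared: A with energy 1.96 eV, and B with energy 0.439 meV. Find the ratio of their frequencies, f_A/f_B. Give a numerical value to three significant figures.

f_A = 4.739e14 Hz (from energy = 1.96 eV, via f = E/h).
f_B = 1.061e11 Hz (from energy = 0.439 meV, via f = E/h).
Ratio = 4.739e14 / 1.061e11 = 4460.

4460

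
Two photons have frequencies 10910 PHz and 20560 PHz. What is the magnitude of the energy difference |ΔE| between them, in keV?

Using E = hf: E₁ = 7.2290·10^-15 J, E₂ = 1.3623·10^-14 J.
|ΔE| = |7.2290·10^-15 − 1.3623·10^-14| = 6.39·10^-15 J = 39.9 keV.

39.9 keV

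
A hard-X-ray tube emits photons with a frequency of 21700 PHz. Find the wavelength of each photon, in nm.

0.0138 nm

Take c = 2.99792458e8 m/s.
Convert to SI: f = 21700 PHz = 2.17e19 Hz.
For a photon λ = c/f, so λ = 1.382e-11 m.
Converting to nm: λ = 0.01382 nm ≈ 0.0138 nm.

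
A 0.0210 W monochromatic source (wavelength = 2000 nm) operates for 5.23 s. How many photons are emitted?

Total energy: E_total = P·t = 0.0210 × 5.23 = 0.1098 J.
Per-photon energy: E = 9.932 × 10^-20 J.
N = E_total / E_photon = 1.11 × 10^18.

1.11 × 10^18 photons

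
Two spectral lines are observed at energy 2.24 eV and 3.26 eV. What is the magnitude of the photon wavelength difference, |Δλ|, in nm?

Using λ = hc/E: λ₁ = 5.535·10^-7 m, λ₂ = 3.803·10^-7 m.
|Δλ| = |5.535·10^-7 − 3.803·10^-7| = 1.73·10^-7 m = 173 nm.

173 nm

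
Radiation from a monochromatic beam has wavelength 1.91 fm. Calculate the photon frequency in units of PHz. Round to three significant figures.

1.57e8 PHz

(c = 2.99792458e8 m/s.)
Convert to SI: λ = 1.91 fm = 1.91e-15 m.
Since f = c/λ for a photon, f = 1.570e23 Hz.
Converting to PHz: f = 1.570e8 PHz ≈ 1.57e8 PHz.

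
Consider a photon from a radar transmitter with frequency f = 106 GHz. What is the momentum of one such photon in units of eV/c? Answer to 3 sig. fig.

Take h = 6.62607015 × 10^-34 J·s, c = 2.99792458 × 10^8 m/s, 1 eV = 1.602176634 × 10^-19 J.
In SI units: f = 106 GHz = 1.06 × 10^11 Hz.
Apply p = hf/c: p = 2.343 × 10^-31 kg·m/s.
Converting to eV/c: p = 4.384 × 10^-4 eV/c ≈ 4.38 × 10^-4 eV/c.

4.38 × 10^-4 eV/c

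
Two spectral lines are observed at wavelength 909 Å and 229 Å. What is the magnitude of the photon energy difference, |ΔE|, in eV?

Using E = hc/λ: E₁ = 2.185e-18 J, E₂ = 8.674e-18 J.
|ΔE| = |2.185e-18 − 8.674e-18| = 6.49e-18 J = 40.5 eV.

40.5 eV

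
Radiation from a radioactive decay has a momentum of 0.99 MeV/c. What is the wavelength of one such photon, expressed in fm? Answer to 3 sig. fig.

First convert: p = 0.99 MeV/c = 5.2908·10^-22 kg·m/s.
Since λ = h/p for a photon, λ = 1.252·10^-12 m.
Converting to fm: λ = 1252 fm ≈ 1250 fm.

1250 fm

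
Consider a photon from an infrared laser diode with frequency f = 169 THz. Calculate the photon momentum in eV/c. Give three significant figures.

0.699 eV/c

Take h = 6.62607015e-34 J·s, c = 2.99792458e8 m/s, 1 eV = 1.602176634e-19 J.
Convert to SI: f = 169 THz = 1.69e14 Hz.
The photon relation is p = hf/c, giving p = 3.735e-28 kg·m/s.
Converting to eV/c: p = 0.6989 eV/c ≈ 0.699 eV/c.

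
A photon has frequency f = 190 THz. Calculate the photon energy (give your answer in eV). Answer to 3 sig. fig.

Take h = 6.62607015e-34 J·s, 1 eV = 1.602176634e-19 J.
In SI units: f = 190 THz = 1.9e14 Hz.
The photon relation is E = hf, giving E = 1.259e-19 J.
Converting to eV: E = 0.7858 eV ≈ 0.786 eV.

0.786 eV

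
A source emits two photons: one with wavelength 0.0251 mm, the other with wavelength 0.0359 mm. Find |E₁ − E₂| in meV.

14.9 meV

Using E = hc/λ: E₁ = 7.914e-21 J, E₂ = 5.533e-21 J.
|ΔE| = |7.914e-21 − 5.533e-21| = 2.38e-21 J = 14.9 meV.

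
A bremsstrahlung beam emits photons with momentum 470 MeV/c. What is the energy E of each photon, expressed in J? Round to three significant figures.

Take c = 2.99792458 × 10^8 m/s, 1 eV = 1.602176634 × 10^-19 J.
In SI units: p = 470 MeV/c = 2.5118 × 10^-19 kg·m/s.
Apply E = pc: E = 7.530 × 10^-11 J.
So E ≈ 7.53 × 10^-11 J.

7.53 × 10^-11 J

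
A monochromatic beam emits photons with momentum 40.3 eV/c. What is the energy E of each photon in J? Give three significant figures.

Take c = 2.99792458e8 m/s, 1 eV = 1.602176634e-19 J.
In SI units: p = 40.3 eV/c = 2.1537e-26 kg·m/s.
For a photon E = pc, so E = 6.457e-18 J.
So E ≈ 6.46e-18 J.

6.46e-18 J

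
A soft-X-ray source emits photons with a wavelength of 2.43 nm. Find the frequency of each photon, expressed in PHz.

Take c = 2.99792458·10^8 m/s.
Convert to SI: λ = 2.43 nm = 2.43·10^-9 m.
Since f = c/λ for a photon, f = 1.234·10^17 Hz.
Converting to PHz: f = 123.4 PHz ≈ 123 PHz.

123 PHz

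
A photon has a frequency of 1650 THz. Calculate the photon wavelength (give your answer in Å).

1820 Å

(c = 2.99792458e8 m/s.)
In SI units: f = 1650 THz = 1.65e15 Hz.
The photon relation is λ = c/f, giving λ = 1.817e-7 m.
Converting to Å: λ = 1817 Å ≈ 1820 Å.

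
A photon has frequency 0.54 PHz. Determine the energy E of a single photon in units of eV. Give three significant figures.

2.23 eV

Convert to SI: f = 0.54 PHz = 5.4 × 10^14 Hz.
For a photon E = hf, so E = 3.578 × 10^-19 J.
Converting to eV: E = 2.233 eV ≈ 2.23 eV.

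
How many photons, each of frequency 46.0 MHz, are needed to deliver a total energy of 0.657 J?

Per-photon energy: E = 3.048e-26 J (from frequency = 46.0 MHz).
N = E_total / E_photon = 0.657 J / 3.048e-26 J = 2.16e25.

2.16e25 photons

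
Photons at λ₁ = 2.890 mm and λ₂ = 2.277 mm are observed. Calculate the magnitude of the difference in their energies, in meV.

Using E = hc/λ: E₁ = 6.8735e-23 J, E₂ = 8.7240e-23 J.
|ΔE| = |6.8735e-23 − 8.7240e-23| = 1.85e-23 J = 0.115 meV.

0.115 meV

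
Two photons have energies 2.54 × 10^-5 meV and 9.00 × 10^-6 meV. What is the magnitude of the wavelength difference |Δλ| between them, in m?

Using λ = hc/E: λ₁ = 48.81 m, λ₂ = 137.8 m.
|Δλ| = |48.81 − 137.8| = 88.9 m.

88.9 m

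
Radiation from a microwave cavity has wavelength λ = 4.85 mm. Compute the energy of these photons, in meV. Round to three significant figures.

0.256 meV

Use h = 6.62607015e-34 J·s, c = 2.99792458e8 m/s, 1 eV = 1.602176634e-19 J.
Convert to SI: λ = 4.85 mm = 0.00485 m.
The photon relation is E = hc/λ, giving E = 4.096e-23 J.
Converting to meV: E = 0.2556 meV ≈ 0.256 meV.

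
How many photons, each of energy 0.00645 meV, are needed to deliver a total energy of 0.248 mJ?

Per-photon energy: E = 1.033e-24 J (from energy = 0.00645 meV).
N = E_total / E_photon = 2.48e-4 J / 1.033e-24 J = 2.40e20.

2.40e20 photons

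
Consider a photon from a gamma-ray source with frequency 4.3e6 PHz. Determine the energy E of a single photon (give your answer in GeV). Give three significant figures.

Use h = 6.62607015e-34 J·s, 1 eV = 1.602176634e-19 J.
First convert: f = 4.3e6 PHz = 4.3e21 Hz.
Since E = hf for a photon, E = 2.849e-12 J.
Converting to GeV: E = 0.01778 GeV ≈ 0.0178 GeV.

0.0178 GeV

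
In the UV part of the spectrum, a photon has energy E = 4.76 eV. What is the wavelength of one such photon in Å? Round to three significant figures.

2600 Å

In SI units: E = 4.76 eV = 7.6264 × 10^-19 J.
Apply λ = hc/E: λ = 2.605 × 10^-7 m.
Converting to Å: λ = 2605 Å ≈ 2600 Å.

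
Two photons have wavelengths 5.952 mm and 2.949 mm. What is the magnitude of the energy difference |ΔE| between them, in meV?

Using E = hc/λ: E₁ = 3.3374e-23 J, E₂ = 6.7360e-23 J.
|ΔE| = |3.3374e-23 − 6.7360e-23| = 3.40e-23 J = 0.212 meV.

0.212 meV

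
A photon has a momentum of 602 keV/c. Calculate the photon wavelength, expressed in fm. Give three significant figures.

2060 fm

First convert: p = 602 keV/c = 3.2173 × 10^-22 kg·m/s.
Since λ = h/p for a photon, λ = 2.060 × 10^-12 m.
Converting to fm: λ = 2060 fm ≈ 2060 fm.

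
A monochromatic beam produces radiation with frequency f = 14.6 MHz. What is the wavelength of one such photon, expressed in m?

First convert: f = 14.6 MHz = 1.46 × 10^7 Hz.
For a photon λ = c/f, so λ = 20.53 m.
So λ ≈ 20.5 m.

20.5 m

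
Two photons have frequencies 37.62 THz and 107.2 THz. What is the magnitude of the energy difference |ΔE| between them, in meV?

288 meV

Using E = hf: E₁ = 2.4927 × 10^-20 J, E₂ = 7.1031 × 10^-20 J.
|ΔE| = |2.4927 × 10^-20 − 7.1031 × 10^-20| = 4.61 × 10^-20 J = 288 meV.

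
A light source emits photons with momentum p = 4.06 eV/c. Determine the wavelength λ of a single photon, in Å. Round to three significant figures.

In SI units: p = 4.06 eV/c = 2.1698e-27 kg·m/s.
The photon relation is λ = h/p, giving λ = 3.054e-7 m.
Converting to Å: λ = 3054 Å ≈ 3050 Å.

3050 Å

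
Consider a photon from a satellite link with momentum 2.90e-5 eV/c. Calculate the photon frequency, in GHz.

7.01 GHz

Take h = 6.62607015e-34 J·s, c = 2.99792458e8 m/s, 1 eV = 1.602176634e-19 J.
In SI units: p = 2.90e-5 eV/c = 1.5498e-32 kg·m/s.
Apply f = pc/h: f = 7.012e9 Hz.
Converting to GHz: f = 7.012 GHz ≈ 7.01 GHz.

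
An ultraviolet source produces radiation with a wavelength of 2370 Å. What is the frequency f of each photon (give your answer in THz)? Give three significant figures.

Take c = 2.99792458e8 m/s.
In SI units: λ = 2370 Å = 2.37e-7 m.
The photon relation is f = c/λ, giving f = 1.265e15 Hz.
Converting to THz: f = 1265 THz ≈ 1260 THz.

1260 THz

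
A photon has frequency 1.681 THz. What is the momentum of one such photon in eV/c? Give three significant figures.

Take h = 6.62607015 × 10^-34 J·s, c = 2.99792458 × 10^8 m/s, 1 eV = 1.602176634 × 10^-19 J.
In SI units: f = 1.681 THz = 1.681 × 10^12 Hz.
Since p = hf/c for a photon, p = 3.715 × 10^-30 kg·m/s.
Converting to eV/c: p = 0.006952 eV/c ≈ 6.95 × 10^-3 eV/c.

6.95 × 10^-3 eV/c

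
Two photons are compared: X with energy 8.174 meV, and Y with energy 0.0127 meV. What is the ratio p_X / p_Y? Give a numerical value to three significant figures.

644

p_X = 4.368e-30 kg·m/s (from energy = 8.174 meV, via p = E/c).
p_Y = 6.787e-33 kg·m/s (from energy = 0.0127 meV, via p = E/c).
Ratio = 4.368e-30 / 6.787e-33 = 644.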